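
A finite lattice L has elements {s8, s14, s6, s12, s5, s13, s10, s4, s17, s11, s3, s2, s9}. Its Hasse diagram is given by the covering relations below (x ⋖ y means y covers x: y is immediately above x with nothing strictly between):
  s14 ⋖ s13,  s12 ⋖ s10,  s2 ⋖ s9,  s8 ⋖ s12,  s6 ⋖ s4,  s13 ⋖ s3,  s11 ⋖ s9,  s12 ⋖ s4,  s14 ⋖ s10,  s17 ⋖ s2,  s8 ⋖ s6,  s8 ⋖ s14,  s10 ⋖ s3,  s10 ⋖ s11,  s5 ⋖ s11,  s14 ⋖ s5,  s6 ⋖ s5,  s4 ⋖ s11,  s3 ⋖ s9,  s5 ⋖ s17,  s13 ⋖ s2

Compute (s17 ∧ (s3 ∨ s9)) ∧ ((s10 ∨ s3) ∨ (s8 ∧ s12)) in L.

s3 ∨ s9 = s9
s17 ∧ s9 = s17
s10 ∨ s3 = s3
s8 ∧ s12 = s8
s3 ∨ s8 = s3
s17 ∧ s3 = s14

s14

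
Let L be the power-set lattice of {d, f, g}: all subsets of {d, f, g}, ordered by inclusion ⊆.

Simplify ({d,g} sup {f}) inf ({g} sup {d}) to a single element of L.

{d,g}

{d,g} ∨ {f} = {d,f,g}
{g} ∨ {d} = {d,g}
{d,f,g} ∧ {d,g} = {d,g}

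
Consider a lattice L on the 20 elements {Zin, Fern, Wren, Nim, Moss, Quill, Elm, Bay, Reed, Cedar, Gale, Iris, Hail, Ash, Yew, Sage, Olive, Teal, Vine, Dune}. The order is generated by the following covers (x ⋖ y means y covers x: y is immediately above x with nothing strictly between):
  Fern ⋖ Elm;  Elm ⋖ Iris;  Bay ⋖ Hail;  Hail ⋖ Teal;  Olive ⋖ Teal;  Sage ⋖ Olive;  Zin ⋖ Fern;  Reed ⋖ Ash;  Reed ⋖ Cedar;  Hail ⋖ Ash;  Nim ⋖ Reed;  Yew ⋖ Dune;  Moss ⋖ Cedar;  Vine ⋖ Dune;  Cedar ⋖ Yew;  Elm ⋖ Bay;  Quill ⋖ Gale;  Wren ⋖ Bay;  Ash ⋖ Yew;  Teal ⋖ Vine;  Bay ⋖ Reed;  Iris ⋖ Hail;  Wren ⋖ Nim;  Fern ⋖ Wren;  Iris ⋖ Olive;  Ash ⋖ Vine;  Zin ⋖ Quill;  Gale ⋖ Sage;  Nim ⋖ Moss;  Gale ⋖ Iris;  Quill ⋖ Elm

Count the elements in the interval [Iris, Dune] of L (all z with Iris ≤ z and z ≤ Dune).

The interval [Iris, Dune] = {Ash, Dune, Hail, Iris, Olive, Teal, Vine, Yew}, which has 8 elements.

8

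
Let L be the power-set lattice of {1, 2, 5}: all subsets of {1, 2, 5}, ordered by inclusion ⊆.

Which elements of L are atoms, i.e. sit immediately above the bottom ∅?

{1}, {2}, {5}

The atoms are exactly the elements that cover ∅: {1}, {2}, {5}.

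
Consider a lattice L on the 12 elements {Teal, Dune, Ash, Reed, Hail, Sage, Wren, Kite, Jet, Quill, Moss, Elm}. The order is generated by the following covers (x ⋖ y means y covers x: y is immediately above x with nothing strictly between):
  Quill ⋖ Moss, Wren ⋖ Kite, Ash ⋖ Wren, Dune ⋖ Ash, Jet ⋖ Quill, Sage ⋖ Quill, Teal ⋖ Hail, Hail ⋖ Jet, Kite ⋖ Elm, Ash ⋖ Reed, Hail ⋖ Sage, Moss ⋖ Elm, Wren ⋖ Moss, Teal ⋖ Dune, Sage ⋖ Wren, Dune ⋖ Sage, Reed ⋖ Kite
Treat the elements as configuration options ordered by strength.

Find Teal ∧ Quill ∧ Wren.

Teal

Common lower bounds of {Teal, Quill, Wren}: Teal.
The greatest among these is Teal.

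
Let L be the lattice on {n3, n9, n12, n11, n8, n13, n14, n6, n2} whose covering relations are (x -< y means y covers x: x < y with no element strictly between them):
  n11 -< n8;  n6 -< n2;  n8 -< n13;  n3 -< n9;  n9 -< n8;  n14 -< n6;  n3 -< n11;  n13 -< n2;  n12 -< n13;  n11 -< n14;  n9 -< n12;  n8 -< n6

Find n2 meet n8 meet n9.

Common lower bounds of {n2, n8, n9}: n3, n9.
The greatest among these is n9.

n9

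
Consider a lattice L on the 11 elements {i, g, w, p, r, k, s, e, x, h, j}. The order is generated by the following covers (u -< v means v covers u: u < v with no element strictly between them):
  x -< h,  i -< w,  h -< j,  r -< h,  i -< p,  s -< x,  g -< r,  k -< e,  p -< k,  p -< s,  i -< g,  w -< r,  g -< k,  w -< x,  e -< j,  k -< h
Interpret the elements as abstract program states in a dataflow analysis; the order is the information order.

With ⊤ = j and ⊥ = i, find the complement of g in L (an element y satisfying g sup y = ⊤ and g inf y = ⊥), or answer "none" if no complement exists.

none

For every candidate y, either g ∨ y ≠ j or g ∧ y ≠ i; no complement exists.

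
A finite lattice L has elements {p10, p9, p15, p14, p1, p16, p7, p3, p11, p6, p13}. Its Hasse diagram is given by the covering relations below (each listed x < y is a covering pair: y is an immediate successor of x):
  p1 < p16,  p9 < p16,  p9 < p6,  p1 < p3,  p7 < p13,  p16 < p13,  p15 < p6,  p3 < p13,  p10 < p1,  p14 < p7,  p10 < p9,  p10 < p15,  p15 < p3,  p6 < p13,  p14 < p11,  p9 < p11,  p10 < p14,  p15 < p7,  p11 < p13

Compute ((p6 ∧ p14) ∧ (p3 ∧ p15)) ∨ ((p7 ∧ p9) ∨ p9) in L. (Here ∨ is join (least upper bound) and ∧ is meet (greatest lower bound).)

p6 ∧ p14 = p10
p3 ∧ p15 = p15
p10 ∧ p15 = p10
p7 ∧ p9 = p10
p10 ∨ p9 = p9
p10 ∨ p9 = p9

p9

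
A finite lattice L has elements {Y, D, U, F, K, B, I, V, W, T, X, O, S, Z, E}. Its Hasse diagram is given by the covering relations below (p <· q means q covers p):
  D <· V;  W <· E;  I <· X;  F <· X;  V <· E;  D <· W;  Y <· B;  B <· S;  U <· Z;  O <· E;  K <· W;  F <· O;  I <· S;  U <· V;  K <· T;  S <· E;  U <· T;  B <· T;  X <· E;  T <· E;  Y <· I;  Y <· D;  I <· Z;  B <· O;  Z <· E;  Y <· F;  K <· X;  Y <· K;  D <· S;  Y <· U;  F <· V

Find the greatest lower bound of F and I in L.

Y

Common lower bounds of {F, I}: Y.
The greatest among these is Y.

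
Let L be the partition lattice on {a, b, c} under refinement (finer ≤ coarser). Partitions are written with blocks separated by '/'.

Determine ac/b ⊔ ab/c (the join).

abc

The join of ac/b and ab/c merges any blocks that overlap across the partitions, giving abc.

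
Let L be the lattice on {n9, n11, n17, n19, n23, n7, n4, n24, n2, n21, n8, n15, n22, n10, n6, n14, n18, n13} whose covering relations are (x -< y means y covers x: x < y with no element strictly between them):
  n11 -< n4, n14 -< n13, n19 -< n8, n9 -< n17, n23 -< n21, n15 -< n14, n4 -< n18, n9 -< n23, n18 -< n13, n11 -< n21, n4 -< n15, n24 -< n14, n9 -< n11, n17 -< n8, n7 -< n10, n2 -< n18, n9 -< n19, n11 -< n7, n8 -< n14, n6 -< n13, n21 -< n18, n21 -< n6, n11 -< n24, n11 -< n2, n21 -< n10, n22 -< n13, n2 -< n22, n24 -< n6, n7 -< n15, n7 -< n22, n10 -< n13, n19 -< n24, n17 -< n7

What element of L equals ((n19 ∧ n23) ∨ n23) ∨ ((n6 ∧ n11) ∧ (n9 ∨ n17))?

n23

n19 ∧ n23 = n9
n9 ∨ n23 = n23
n6 ∧ n11 = n11
n9 ∨ n17 = n17
n11 ∧ n17 = n9
n23 ∨ n9 = n23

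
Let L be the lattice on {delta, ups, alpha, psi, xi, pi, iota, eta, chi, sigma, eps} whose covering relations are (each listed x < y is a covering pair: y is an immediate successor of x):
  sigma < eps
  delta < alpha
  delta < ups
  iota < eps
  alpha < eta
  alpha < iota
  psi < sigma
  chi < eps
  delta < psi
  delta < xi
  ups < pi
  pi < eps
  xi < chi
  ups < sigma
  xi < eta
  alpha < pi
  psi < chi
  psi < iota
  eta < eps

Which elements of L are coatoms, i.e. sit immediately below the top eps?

chi, eta, iota, pi, sigma

The coatoms are exactly the elements covered by eps: chi, eta, iota, pi, sigma.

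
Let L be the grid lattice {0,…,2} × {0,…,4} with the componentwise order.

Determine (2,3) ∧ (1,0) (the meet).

In a product of chains, the meet is componentwise min, giving (1,0).

(1,0)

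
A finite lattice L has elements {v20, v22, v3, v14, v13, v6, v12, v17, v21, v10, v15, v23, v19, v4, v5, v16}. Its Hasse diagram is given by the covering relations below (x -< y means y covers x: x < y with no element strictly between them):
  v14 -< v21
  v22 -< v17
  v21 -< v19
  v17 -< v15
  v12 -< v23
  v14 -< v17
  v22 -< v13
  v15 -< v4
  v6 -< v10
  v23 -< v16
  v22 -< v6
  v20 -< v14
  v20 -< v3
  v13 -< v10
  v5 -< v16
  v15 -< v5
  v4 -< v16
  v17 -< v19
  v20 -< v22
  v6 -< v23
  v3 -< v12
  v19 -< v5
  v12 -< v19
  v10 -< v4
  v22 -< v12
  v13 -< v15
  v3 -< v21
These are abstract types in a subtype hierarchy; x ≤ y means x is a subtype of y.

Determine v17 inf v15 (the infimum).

v17

Common lower bounds of {v17, v15}: v14, v17, v20, v22.
The greatest among these is v17.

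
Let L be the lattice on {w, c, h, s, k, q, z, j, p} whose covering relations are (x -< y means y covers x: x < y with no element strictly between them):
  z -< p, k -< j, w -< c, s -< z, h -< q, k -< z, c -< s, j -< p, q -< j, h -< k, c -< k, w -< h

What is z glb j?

Common lower bounds of {z, j}: c, h, k, w.
The greatest among these is k.

k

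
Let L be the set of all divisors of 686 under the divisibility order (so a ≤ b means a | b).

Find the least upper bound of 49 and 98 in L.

98

Common upper bounds of {49, 98}: 686, 98.
The least among these is 98.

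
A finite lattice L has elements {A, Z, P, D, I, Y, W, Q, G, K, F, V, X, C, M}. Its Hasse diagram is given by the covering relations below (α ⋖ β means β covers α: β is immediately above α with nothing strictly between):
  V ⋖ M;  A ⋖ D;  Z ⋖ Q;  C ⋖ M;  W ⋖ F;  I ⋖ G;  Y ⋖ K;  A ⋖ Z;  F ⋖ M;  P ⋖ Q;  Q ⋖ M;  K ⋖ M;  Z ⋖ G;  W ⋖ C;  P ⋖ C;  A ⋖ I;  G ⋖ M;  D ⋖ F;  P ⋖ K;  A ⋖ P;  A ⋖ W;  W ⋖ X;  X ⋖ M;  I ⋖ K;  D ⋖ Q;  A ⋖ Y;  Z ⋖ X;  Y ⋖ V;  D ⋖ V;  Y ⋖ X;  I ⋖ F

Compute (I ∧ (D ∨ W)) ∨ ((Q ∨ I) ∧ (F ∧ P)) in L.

D ∨ W = F
I ∧ F = I
Q ∨ I = M
F ∧ P = A
M ∧ A = A
I ∨ A = I

I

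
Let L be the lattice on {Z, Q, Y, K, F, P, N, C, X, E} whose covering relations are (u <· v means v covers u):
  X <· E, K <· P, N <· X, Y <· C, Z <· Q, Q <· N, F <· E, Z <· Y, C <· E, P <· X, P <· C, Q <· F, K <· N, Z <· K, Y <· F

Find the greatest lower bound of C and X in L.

P

Common lower bounds of {C, X}: K, P, Z.
The greatest among these is P.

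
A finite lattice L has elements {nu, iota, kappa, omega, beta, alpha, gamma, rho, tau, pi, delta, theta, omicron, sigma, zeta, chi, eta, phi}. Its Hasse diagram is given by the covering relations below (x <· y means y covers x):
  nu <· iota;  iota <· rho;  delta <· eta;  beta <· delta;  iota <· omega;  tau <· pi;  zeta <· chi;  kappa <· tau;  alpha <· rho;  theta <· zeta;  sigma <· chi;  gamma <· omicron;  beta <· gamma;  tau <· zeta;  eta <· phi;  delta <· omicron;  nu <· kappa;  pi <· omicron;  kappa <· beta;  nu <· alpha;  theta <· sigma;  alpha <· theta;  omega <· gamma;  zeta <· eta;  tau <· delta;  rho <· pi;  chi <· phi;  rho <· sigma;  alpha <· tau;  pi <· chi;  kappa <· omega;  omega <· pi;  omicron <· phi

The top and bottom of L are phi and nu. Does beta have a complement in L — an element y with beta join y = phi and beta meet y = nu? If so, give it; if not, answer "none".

Need y with beta ∨ y = phi and beta ∧ y = nu.
Checking each element gives: sigma.

sigma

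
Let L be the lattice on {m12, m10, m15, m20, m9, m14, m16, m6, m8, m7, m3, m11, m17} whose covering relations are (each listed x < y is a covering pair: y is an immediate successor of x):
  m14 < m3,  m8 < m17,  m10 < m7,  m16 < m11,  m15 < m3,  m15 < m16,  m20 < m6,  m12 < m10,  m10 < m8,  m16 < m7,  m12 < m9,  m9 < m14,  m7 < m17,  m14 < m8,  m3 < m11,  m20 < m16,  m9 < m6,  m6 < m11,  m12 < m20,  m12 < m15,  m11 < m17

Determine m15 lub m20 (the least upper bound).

Common upper bounds of {m15, m20}: m11, m16, m17, m7.
The least among these is m16.

m16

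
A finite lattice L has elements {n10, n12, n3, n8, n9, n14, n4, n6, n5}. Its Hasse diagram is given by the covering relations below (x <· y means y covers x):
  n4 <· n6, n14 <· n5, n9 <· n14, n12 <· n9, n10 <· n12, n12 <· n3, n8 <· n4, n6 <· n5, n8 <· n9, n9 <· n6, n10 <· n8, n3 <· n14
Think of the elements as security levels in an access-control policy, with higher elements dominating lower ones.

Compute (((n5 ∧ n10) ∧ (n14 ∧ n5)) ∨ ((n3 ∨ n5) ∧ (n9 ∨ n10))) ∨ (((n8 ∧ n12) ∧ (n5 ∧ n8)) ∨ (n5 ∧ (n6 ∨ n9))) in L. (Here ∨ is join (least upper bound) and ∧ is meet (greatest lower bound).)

n5 ∧ n10 = n10
n14 ∧ n5 = n14
n10 ∧ n14 = n10
n3 ∨ n5 = n5
n9 ∨ n10 = n9
n5 ∧ n9 = n9
n10 ∨ n9 = n9
n8 ∧ n12 = n10
n5 ∧ n8 = n8
n10 ∧ n8 = n10
n6 ∨ n9 = n6
n5 ∧ n6 = n6
n10 ∨ n6 = n6
n9 ∨ n6 = n6

n6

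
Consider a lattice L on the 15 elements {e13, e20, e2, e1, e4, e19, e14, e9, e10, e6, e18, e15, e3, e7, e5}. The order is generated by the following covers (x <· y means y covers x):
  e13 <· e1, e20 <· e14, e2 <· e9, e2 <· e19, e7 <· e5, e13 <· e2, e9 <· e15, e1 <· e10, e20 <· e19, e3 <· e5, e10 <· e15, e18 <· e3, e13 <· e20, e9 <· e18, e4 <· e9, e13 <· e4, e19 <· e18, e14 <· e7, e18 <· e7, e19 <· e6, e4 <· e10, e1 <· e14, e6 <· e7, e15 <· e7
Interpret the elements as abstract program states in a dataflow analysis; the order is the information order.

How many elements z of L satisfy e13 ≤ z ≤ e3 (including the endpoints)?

The interval [e13, e3] = {e13, e18, e19, e2, e20, e3, e4, e9}, which has 8 elements.

8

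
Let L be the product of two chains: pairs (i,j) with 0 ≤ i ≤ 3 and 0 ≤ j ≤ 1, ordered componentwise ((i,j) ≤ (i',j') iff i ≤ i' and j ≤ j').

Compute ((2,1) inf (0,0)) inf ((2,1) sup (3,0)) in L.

(2,1) ∧ (0,0) = (0,0)
(2,1) ∨ (3,0) = (3,1)
(0,0) ∧ (3,1) = (0,0)

(0,0)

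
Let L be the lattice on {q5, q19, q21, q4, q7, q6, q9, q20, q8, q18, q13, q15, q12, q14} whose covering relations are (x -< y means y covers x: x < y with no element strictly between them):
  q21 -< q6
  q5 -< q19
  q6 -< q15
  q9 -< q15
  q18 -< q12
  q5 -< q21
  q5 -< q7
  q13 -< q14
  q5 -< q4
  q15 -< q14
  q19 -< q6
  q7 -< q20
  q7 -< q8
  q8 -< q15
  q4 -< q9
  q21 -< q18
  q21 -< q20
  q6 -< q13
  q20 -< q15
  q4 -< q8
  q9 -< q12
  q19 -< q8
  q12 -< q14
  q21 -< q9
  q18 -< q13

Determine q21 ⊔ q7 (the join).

q20

Common upper bounds of {q21, q7}: q14, q15, q20.
The least among these is q20.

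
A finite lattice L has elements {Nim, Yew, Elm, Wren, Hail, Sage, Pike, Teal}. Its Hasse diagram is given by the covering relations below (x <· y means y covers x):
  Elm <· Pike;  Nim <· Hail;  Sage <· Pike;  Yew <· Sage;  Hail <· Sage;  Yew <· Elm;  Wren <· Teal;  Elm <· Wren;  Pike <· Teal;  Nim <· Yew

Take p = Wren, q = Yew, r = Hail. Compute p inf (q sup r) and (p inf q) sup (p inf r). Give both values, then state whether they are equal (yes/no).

Yew; Yew; yes

q sup r = Sage, so p inf (q sup r) = Wren inf Sage = Yew.
p inf q = Yew and p inf r = Nim, so (p inf q) sup (p inf r) = Yew sup Nim = Yew.
Equal: yes.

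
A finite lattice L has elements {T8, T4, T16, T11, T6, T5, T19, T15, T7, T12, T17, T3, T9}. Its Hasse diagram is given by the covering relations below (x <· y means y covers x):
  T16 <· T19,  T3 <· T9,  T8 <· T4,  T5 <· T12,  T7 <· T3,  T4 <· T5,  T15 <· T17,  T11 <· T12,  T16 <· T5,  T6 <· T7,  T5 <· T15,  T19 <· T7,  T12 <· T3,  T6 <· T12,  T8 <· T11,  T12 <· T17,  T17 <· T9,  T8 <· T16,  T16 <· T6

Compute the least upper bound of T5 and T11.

Common upper bounds of {T5, T11}: T12, T17, T3, T9.
The least among these is T12.

T12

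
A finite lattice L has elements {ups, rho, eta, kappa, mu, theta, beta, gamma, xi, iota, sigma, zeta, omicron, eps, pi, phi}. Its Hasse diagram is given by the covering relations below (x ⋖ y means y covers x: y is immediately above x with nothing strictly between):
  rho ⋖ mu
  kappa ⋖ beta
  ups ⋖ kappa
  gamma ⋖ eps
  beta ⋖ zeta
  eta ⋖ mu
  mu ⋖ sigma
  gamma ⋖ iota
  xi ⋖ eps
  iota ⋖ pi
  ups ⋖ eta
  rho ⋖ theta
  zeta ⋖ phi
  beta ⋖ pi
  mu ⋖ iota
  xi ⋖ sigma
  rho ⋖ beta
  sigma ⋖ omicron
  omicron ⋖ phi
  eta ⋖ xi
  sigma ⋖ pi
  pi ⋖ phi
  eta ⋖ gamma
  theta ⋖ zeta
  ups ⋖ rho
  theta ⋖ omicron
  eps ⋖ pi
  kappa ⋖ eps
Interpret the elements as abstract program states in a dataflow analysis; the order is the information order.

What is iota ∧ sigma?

Common lower bounds of {iota, sigma}: eta, mu, rho, ups.
The greatest among these is mu.

mu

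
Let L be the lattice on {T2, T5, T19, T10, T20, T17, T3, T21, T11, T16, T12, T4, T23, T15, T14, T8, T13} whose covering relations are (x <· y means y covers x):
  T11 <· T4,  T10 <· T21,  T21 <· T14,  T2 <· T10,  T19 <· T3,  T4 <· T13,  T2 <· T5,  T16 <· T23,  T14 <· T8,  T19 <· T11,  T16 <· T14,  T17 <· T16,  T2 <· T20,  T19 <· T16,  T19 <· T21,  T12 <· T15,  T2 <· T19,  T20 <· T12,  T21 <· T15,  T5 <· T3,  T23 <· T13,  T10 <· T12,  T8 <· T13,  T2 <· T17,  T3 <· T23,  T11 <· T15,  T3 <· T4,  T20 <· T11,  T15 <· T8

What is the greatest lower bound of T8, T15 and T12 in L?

T12

Common lower bounds of {T8, T15, T12}: T10, T12, T2, T20.
The greatest among these is T12.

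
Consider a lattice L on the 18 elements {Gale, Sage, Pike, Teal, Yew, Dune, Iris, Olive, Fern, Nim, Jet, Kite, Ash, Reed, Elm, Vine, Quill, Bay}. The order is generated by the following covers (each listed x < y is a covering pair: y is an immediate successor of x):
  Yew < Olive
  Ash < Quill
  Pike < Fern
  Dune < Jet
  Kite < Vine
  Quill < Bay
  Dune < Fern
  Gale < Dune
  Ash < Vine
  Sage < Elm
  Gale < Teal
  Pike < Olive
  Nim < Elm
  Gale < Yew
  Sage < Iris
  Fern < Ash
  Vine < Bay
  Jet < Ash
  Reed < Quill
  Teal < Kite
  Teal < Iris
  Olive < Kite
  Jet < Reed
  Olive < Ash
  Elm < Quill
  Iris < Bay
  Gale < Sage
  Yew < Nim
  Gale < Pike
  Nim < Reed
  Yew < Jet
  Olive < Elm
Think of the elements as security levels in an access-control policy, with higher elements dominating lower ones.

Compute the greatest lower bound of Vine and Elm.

Olive

Common lower bounds of {Vine, Elm}: Gale, Olive, Pike, Yew.
The greatest among these is Olive.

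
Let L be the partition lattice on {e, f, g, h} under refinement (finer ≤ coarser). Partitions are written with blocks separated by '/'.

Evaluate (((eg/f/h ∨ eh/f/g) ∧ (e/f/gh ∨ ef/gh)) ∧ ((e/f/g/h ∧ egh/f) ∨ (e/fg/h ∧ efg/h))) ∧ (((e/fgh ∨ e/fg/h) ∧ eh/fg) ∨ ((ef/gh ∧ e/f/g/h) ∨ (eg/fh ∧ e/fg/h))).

eg/f/h ∨ eh/f/g = egh/f
e/f/gh ∨ ef/gh = ef/gh
egh/f ∧ ef/gh = e/f/gh
e/f/g/h ∧ egh/f = e/f/g/h
e/fg/h ∧ efg/h = e/fg/h
e/f/g/h ∨ e/fg/h = e/fg/h
e/f/gh ∧ e/fg/h = e/f/g/h
e/fgh ∨ e/fg/h = e/fgh
e/fgh ∧ eh/fg = e/fg/h
ef/gh ∧ e/f/g/h = e/f/g/h
eg/fh ∧ e/fg/h = e/f/g/h
e/f/g/h ∨ e/f/g/h = e/f/g/h
e/fg/h ∨ e/f/g/h = e/fg/h
e/f/g/h ∧ e/fg/h = e/f/g/h

e/f/g/h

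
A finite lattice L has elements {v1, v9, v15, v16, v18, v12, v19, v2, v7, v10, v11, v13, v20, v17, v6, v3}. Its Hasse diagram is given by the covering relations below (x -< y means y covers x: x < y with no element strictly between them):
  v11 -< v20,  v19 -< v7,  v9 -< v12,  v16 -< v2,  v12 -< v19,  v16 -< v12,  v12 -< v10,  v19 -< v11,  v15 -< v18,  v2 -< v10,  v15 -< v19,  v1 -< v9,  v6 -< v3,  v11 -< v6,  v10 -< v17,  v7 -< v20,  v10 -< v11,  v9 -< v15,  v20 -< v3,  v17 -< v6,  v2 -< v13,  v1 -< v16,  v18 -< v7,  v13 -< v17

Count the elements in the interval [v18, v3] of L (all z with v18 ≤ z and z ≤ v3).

The interval [v18, v3] = {v18, v20, v3, v7}, which has 4 elements.

4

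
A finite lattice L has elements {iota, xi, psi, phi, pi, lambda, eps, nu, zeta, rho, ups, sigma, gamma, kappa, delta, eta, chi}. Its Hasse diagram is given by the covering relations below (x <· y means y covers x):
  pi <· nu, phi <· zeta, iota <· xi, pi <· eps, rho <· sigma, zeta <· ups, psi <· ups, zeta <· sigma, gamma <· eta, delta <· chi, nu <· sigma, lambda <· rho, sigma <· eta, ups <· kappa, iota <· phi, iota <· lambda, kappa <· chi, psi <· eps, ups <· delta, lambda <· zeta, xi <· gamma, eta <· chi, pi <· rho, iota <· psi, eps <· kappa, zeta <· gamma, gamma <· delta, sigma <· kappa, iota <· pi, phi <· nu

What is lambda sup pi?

rho

Common upper bounds of {lambda, pi}: chi, eta, kappa, rho, sigma.
The least among these is rho.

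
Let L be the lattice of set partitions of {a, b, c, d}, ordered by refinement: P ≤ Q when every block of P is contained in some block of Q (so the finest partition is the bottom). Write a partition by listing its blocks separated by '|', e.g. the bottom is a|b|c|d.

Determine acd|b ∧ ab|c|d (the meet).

a|b|c|d

Common lower bounds of {acd|b, ab|c|d}: a|b|c|d.
The greatest among these is a|b|c|d.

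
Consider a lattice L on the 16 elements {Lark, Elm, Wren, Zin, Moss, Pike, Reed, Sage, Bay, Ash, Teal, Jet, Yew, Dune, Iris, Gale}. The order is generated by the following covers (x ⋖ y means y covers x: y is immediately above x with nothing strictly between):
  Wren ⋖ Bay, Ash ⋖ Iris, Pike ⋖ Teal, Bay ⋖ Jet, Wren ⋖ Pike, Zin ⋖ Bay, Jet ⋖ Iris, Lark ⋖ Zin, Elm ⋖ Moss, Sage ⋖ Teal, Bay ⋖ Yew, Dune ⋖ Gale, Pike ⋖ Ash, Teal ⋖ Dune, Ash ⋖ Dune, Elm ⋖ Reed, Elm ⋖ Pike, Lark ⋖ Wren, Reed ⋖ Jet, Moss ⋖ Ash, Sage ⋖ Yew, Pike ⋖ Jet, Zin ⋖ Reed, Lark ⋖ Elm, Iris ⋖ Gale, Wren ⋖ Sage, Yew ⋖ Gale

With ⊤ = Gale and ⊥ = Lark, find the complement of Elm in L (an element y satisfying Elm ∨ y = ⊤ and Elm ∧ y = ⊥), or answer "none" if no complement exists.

Yew

Need y with Elm ∨ y = Gale and Elm ∧ y = Lark.
Checking each element gives: Yew.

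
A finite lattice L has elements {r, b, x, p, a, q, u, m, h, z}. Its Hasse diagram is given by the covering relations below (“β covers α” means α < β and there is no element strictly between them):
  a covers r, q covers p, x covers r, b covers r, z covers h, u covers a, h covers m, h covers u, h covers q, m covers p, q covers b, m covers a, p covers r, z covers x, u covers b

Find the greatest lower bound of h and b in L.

Common lower bounds of {h, b}: b, r.
The greatest among these is b.

b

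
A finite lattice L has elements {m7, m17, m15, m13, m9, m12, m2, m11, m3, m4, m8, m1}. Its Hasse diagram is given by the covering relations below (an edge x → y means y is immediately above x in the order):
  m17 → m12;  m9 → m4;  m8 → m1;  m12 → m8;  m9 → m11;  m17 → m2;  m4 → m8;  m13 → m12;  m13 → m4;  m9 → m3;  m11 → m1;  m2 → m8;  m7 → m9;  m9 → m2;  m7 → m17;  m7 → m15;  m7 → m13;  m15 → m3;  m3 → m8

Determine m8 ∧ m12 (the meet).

m12

Common lower bounds of {m8, m12}: m12, m13, m17, m7.
The greatest among these is m12.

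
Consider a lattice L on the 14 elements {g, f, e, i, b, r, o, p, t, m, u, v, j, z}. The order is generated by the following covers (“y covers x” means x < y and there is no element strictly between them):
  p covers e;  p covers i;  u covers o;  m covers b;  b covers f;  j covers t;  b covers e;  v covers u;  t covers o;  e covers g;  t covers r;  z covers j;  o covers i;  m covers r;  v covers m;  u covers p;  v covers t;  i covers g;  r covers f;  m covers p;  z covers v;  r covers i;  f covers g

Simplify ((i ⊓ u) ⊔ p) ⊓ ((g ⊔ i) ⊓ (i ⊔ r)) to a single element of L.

i ∧ u = i
i ∨ p = p
g ∨ i = i
i ∨ r = r
i ∧ r = i
p ∧ i = i

i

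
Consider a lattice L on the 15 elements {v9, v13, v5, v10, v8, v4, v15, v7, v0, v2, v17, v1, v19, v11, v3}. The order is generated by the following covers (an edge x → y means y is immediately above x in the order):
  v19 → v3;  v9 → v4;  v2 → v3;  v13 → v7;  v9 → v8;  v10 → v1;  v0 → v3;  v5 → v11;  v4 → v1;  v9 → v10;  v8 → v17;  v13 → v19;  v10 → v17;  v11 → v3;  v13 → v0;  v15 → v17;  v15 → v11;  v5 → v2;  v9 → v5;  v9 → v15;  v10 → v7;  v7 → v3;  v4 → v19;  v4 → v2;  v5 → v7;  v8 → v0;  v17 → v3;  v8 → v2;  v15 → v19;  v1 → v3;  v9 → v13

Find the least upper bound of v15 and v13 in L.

v19

Common upper bounds of {v15, v13}: v19, v3.
The least among these is v19.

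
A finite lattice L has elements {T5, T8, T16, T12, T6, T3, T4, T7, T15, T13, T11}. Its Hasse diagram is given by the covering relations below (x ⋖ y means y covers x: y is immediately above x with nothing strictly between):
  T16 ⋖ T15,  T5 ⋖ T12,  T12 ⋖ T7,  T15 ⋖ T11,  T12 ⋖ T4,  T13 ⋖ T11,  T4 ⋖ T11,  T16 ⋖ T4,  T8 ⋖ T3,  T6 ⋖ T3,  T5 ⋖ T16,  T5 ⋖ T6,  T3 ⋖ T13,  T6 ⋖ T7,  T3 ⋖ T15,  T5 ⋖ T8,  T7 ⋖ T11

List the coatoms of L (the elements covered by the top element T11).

The coatoms are exactly the elements covered by T11: T13, T15, T4, T7.

T13, T15, T4, T7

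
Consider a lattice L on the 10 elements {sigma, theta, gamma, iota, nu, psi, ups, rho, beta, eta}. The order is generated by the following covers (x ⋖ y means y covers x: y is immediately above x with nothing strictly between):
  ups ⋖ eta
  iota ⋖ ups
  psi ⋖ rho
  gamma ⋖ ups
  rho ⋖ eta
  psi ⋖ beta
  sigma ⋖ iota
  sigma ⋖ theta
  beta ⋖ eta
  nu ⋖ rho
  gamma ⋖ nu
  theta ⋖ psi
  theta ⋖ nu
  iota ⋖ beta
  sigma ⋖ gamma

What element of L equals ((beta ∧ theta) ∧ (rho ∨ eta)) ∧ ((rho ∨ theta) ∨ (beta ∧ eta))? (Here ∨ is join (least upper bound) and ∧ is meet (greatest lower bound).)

theta

beta ∧ theta = theta
rho ∨ eta = eta
theta ∧ eta = theta
rho ∨ theta = rho
beta ∧ eta = beta
rho ∨ beta = eta
theta ∧ eta = theta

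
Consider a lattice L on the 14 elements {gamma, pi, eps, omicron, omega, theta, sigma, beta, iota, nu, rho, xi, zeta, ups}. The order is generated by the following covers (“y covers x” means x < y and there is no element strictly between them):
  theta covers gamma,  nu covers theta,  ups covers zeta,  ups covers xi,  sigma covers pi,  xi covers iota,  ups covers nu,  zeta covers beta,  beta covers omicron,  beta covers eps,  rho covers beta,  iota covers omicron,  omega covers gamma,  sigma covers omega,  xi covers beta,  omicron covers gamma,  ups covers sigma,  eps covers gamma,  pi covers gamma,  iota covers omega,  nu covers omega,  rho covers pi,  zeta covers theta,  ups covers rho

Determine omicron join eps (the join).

Common upper bounds of {omicron, eps}: beta, rho, ups, xi, zeta.
The least among these is beta.

beta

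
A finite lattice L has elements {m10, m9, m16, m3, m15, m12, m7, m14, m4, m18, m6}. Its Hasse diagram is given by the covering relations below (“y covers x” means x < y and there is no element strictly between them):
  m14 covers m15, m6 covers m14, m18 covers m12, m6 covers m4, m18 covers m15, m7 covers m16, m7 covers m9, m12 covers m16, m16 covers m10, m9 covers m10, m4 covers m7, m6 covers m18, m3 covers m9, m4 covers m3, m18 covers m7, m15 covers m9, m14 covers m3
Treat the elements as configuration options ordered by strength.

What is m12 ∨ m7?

m18

Common upper bounds of {m12, m7}: m18, m6.
The least among these is m18.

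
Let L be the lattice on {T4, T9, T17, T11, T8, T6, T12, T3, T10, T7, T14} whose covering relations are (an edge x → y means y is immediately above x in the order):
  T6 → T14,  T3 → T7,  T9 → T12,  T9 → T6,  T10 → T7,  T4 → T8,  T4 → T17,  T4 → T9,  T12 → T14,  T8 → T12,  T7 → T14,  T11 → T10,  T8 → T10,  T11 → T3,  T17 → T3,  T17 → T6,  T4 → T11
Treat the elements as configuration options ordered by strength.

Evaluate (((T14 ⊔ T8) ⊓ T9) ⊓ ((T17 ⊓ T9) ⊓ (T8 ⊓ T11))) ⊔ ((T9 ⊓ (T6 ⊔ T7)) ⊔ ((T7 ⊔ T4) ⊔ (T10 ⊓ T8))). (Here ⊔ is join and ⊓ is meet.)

T14 ∨ T8 = T14
T14 ∧ T9 = T9
T17 ∧ T9 = T4
T8 ∧ T11 = T4
T4 ∧ T4 = T4
T9 ∧ T4 = T4
T6 ∨ T7 = T14
T9 ∧ T14 = T9
T7 ∨ T4 = T7
T10 ∧ T8 = T8
T7 ∨ T8 = T7
T9 ∨ T7 = T14
T4 ∨ T14 = T14

T14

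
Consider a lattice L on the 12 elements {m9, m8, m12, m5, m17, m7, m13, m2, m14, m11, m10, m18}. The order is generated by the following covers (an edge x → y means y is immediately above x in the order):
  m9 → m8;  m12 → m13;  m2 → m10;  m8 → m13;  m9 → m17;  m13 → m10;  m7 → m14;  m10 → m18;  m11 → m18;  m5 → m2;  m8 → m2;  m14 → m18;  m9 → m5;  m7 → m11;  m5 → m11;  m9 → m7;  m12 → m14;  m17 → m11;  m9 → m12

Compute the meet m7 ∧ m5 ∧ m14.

Common lower bounds of {m7, m5, m14}: m9.
The greatest among these is m9.

m9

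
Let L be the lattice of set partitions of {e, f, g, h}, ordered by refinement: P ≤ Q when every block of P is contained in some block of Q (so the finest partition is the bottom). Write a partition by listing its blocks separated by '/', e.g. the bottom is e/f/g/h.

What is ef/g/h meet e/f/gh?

e/f/g/h

The meet (common refinement) of ef/g/h and e/f/gh intersects blocks pairwise, giving e/f/g/h.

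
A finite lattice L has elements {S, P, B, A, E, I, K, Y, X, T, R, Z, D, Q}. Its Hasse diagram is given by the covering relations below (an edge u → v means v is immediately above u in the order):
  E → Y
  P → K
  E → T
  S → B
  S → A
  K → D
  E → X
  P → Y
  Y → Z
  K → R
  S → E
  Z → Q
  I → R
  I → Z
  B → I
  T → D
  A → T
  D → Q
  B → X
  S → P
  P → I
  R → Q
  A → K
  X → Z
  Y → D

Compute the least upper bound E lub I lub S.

Z

Common upper bounds of {E, I, S}: Q, Z.
The least among these is Z.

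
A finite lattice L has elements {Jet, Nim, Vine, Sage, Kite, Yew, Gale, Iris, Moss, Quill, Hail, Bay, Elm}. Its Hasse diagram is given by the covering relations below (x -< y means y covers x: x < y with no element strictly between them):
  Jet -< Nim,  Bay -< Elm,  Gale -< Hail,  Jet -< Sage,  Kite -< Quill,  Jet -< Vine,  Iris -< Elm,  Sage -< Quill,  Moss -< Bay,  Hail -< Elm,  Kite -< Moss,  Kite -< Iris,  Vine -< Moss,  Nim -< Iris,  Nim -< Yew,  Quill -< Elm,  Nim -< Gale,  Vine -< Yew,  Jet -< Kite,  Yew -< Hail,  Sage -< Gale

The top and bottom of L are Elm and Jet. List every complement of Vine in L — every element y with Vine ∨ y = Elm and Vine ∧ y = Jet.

Iris, Quill

Need y with Vine ∨ y = Elm and Vine ∧ y = Jet.
Checking each element gives: Iris, Quill.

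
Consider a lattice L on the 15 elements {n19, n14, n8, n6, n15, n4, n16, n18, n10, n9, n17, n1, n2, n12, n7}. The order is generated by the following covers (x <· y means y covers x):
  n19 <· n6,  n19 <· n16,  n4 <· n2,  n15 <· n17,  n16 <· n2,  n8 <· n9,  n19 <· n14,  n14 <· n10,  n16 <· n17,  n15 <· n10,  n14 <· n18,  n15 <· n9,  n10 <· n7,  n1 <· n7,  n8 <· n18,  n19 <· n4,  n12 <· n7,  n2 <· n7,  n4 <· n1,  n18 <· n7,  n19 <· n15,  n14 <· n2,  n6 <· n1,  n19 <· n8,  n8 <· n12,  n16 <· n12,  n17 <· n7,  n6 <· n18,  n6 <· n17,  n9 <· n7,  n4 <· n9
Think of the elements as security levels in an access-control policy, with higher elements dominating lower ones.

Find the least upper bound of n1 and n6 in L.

Common upper bounds of {n1, n6}: n1, n7.
The least among these is n1.

n1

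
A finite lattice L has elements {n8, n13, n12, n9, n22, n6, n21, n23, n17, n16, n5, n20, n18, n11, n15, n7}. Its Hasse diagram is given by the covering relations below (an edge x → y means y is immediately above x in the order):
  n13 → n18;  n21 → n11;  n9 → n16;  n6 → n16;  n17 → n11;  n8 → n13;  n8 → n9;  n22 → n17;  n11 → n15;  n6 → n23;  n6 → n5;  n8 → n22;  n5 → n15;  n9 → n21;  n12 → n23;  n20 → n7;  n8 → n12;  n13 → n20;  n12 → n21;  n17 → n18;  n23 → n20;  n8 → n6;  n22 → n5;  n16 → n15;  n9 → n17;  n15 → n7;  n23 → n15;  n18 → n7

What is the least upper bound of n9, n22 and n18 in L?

Common upper bounds of {n9, n22, n18}: n18, n7.
The least among these is n18.

n18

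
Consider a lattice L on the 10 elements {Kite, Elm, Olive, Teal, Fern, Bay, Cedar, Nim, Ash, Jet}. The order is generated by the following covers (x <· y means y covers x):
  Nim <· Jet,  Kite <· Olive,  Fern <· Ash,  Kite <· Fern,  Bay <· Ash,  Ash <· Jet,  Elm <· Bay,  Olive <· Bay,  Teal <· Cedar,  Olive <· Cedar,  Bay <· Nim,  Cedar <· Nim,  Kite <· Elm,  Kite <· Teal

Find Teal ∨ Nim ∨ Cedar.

Nim

Common upper bounds of {Teal, Nim, Cedar}: Jet, Nim.
The least among these is Nim.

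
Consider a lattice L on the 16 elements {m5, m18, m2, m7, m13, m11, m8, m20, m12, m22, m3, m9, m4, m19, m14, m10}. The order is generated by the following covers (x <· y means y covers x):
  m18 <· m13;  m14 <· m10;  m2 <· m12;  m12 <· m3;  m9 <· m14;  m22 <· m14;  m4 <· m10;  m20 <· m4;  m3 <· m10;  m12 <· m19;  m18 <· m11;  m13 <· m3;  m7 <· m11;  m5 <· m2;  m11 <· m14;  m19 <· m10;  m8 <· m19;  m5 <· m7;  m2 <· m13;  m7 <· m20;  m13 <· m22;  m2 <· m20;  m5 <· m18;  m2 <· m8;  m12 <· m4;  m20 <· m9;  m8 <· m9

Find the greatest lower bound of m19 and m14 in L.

m8

Common lower bounds of {m19, m14}: m2, m5, m8.
The greatest among these is m8.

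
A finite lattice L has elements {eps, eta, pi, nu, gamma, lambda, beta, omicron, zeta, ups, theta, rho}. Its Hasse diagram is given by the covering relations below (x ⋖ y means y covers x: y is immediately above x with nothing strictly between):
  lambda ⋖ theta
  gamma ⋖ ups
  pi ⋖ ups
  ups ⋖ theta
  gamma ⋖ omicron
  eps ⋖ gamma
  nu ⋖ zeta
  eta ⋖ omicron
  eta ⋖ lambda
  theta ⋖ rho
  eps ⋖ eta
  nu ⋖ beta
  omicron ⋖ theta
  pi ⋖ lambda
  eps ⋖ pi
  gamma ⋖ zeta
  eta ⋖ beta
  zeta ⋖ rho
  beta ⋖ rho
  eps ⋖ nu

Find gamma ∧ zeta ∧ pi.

eps

Common lower bounds of {gamma, zeta, pi}: eps.
The greatest among these is eps.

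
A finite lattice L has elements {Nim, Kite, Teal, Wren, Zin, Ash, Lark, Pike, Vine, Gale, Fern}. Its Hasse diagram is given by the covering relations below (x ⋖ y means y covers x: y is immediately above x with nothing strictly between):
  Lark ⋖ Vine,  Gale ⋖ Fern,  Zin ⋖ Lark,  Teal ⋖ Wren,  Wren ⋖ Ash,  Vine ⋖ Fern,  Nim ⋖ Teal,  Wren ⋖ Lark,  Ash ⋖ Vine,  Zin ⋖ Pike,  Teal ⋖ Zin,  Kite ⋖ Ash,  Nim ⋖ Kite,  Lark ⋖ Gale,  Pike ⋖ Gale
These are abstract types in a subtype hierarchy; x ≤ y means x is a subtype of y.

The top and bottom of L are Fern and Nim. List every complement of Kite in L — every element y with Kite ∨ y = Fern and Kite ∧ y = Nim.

Need y with Kite ∨ y = Fern and Kite ∧ y = Nim.
Checking each element gives: Gale, Pike.

Gale, Pike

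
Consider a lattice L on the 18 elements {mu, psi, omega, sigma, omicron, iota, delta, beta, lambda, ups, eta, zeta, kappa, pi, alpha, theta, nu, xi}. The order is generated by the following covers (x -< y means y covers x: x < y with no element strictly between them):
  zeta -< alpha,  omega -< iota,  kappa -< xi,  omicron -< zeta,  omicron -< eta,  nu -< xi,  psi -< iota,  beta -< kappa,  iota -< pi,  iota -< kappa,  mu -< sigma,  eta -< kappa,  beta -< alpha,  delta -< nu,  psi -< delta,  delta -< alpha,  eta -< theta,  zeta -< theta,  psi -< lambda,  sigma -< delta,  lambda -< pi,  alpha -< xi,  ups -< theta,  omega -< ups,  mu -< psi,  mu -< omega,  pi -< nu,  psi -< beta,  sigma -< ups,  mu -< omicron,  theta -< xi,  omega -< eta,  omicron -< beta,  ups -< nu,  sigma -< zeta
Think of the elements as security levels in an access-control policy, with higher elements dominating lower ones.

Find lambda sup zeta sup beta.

xi

Common upper bounds of {lambda, zeta, beta}: xi.
The least among these is xi.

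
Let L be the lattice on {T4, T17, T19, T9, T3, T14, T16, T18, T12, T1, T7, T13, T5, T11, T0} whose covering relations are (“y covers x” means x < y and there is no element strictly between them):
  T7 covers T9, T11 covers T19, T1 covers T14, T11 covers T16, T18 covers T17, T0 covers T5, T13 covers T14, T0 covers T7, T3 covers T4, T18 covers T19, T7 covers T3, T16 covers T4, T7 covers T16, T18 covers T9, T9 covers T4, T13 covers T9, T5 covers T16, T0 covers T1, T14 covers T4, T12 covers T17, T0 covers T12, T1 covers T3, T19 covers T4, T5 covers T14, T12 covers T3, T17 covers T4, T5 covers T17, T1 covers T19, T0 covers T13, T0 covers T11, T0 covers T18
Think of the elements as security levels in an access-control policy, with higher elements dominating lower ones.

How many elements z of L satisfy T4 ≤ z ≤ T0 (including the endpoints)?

15

The interval [T4, T0] = {T0, T1, T11, T12, T13, T14, T16, T17, T18, T19, T3, T4, T5, T7, T9}, which has 15 elements.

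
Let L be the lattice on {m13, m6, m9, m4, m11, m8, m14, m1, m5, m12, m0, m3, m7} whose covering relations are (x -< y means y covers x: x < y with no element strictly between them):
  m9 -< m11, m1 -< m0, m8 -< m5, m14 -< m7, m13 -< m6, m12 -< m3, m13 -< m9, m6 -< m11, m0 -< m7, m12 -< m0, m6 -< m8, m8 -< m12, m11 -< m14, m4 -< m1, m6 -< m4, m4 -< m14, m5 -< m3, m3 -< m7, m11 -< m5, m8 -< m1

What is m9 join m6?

m11

Common upper bounds of {m9, m6}: m11, m14, m3, m5, m7.
The least among these is m11.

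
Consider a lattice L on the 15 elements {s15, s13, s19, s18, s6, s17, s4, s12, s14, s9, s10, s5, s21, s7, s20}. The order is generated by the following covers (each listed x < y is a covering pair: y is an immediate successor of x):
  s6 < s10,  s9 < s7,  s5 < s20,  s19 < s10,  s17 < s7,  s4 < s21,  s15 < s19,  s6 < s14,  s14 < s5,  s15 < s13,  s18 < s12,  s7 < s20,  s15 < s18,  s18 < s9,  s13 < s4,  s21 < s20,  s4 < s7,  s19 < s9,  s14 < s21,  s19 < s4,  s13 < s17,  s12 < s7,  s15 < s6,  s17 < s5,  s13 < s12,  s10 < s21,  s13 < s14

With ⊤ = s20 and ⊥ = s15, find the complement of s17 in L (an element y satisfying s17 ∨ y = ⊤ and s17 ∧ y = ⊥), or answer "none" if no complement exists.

s10

Need y with s17 ∨ y = s20 and s17 ∧ y = s15.
Checking each element gives: s10.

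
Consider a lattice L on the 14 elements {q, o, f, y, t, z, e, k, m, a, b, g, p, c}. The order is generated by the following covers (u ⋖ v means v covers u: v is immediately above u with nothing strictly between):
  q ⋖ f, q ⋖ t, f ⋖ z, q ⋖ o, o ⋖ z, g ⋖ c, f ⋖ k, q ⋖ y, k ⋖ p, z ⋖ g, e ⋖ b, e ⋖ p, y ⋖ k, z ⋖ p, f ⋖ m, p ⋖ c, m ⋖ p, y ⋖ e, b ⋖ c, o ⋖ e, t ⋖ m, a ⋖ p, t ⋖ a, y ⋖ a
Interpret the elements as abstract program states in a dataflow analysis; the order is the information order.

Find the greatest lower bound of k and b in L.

Common lower bounds of {k, b}: q, y.
The greatest among these is y.

y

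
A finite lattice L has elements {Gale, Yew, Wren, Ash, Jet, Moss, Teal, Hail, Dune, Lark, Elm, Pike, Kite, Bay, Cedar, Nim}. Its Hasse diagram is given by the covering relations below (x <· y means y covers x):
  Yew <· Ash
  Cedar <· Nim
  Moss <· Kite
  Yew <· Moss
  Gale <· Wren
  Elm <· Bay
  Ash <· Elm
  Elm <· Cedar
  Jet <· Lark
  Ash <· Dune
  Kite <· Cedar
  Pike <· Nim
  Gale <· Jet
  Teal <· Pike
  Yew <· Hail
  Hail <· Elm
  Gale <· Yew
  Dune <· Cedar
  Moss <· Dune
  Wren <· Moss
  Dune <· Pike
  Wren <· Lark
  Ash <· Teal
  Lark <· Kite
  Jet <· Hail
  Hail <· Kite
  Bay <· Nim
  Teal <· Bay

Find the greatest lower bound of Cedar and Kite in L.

Kite

Common lower bounds of {Cedar, Kite}: Gale, Hail, Jet, Kite, Lark, Moss, Wren, Yew.
The greatest among these is Kite.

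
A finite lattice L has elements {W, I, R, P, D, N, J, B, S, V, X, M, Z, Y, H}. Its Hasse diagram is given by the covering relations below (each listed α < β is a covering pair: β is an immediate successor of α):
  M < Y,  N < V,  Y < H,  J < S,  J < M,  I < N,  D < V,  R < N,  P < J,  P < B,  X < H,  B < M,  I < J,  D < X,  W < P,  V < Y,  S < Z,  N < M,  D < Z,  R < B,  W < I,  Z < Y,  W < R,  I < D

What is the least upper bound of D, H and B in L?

Common upper bounds of {D, H, B}: H.
The least among these is H.

H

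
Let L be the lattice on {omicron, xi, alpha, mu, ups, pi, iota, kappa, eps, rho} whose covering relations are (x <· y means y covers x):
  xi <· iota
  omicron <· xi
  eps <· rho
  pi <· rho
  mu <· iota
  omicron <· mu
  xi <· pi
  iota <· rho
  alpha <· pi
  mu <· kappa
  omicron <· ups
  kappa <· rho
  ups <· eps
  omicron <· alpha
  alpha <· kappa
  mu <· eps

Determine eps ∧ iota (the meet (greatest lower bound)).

Common lower bounds of {eps, iota}: mu, omicron.
The greatest among these is mu.

mu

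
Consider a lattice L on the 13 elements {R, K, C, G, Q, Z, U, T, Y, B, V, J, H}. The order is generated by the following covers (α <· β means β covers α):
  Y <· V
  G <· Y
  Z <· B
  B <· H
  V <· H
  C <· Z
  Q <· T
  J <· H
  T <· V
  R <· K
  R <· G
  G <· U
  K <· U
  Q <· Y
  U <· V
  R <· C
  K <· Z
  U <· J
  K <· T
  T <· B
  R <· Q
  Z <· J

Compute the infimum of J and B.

Z

Common lower bounds of {J, B}: C, K, R, Z.
The greatest among these is Z.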